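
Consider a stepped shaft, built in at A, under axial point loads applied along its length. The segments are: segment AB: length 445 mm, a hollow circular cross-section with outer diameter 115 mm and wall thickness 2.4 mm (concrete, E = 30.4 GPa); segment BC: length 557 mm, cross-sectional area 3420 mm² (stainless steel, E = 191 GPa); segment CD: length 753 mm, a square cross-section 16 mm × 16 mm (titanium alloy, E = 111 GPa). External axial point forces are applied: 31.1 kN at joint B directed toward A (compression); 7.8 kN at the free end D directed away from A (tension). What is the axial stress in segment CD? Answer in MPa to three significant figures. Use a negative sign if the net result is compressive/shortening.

Internal axial forces (sectioning from the free end, tension +): N_CD = 7.8 kN, N_BC = 7.8 kN, N_AB = -23.3 kN.
A_CD = 256 mm².
σ_CD = N_CD/A_CD = 7800/256 = 30.47 MPa.

30.5 MPa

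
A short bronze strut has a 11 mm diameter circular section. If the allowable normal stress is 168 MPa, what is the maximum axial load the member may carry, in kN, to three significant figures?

A = 95.03 mm².
P_max = σ_allow · A = 168 · 95.03 = 15970 N = 15.97 kN.

16.0 kN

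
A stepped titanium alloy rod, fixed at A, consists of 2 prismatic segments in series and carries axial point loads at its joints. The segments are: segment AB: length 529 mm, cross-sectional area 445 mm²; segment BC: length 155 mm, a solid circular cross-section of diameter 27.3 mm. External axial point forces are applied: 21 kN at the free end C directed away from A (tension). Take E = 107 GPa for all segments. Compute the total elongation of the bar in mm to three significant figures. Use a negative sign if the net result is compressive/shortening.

Internal axial forces (sectioning from the free end, tension +): N_BC = 21 kN, N_AB = 21 kN.
A_BC = 585.3 mm².
δ_AB = 21000·529/(445·107000) = 0.2333 mm
δ_BC = 21000·155/(585.3·107000) = 0.05197 mm
δ = Σδ_i = 0.2853 mm.

0.285 mm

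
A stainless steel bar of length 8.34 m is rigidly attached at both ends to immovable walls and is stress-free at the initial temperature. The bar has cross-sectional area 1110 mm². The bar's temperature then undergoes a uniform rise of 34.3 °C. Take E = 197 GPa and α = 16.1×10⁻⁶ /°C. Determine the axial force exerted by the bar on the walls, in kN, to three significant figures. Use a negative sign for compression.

Free thermal expansion αLΔT = 16.1e-6 · 8340 · 34.3 = 4.606 mm.
The walls impose strain ε = −(4.606)/8340 = -5.5223e-04; σ = Eε = 197000 · -5.5223e-04 = -108.8 MPa.
Wall reaction R = σ·A = -108.8·1110 = -120800 N = -120.8 kN.

-121 kN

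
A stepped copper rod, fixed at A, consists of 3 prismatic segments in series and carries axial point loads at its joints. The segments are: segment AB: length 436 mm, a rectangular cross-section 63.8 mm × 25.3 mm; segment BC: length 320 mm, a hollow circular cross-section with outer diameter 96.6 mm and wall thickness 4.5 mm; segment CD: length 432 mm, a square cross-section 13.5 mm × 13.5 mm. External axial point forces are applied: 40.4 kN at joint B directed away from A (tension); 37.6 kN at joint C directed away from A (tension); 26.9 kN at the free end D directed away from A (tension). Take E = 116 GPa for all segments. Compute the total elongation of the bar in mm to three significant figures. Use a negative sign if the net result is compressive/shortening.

0.931 mm

Internal axial forces (sectioning from the free end, tension +): N_CD = 26.9 kN, N_BC = 64.5 kN, N_AB = 104.9 kN.
A_AB = 1614 mm².
A_BC = 1302 mm².
A_CD = 182.2 mm².
δ_AB = 104900·436/(1614·116000) = 0.2443 mm
δ_BC = 64500·320/(1302·116000) = 0.1367 mm
δ_CD = 26900·432/(182.2·116000) = 0.5497 mm
δ = Σδ_i = 0.9306 mm.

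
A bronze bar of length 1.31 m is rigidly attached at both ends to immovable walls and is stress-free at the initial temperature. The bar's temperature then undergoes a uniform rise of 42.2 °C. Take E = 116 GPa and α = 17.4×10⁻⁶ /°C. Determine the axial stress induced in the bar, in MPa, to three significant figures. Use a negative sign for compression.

Free thermal expansion αLΔT = 17.4e-6 · 1310 · 42.2 = 0.9619 mm.
The walls impose strain ε = −(0.9619)/1310 = -7.3428e-04; σ = Eε = 116000 · -7.3428e-04 = -85.18 MPa.

-85.2 MPa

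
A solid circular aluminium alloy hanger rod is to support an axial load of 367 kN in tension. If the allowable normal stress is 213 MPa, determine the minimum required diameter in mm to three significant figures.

46.8 mm

Required area A ≥ P/σ_allow = 367000/213 = 1723 mm².
For a solid circular section, d ≥ √(4A/π) = 46.84 mm.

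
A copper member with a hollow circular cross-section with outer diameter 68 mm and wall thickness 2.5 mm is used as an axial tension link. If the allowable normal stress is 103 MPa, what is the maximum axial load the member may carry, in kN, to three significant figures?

A = 514.4 mm².
P_max = σ_allow · A = 103 · 514.4 = 52990 N = 52.99 kN.

53.0 kN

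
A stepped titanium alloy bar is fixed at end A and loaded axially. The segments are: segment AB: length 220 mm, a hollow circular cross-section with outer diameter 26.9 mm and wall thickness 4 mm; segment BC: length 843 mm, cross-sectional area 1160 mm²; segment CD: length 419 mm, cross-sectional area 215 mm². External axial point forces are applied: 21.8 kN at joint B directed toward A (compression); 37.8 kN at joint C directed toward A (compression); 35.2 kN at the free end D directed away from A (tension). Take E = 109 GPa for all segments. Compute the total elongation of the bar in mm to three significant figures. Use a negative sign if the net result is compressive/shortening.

0.441 mm

Internal axial forces (sectioning from the free end, tension +): N_CD = 35.2 kN, N_BC = -2.6 kN, N_AB = -24.4 kN.
A_AB = 287.8 mm².
δ_AB = -24400·220/(287.8·109000) = -0.1711 mm
δ_BC = -2600·843/(1160·109000) = -0.01733 mm
δ_CD = 35200·419/(215·109000) = 0.6293 mm
δ = Σδ_i = 0.4409 mm.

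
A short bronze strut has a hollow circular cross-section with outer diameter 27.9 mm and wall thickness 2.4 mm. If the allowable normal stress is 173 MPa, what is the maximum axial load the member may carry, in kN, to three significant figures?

A = 192.3 mm².
P_max = σ_allow · A = 173 · 192.3 = 33260 N = 33.26 kN.

33.3 kN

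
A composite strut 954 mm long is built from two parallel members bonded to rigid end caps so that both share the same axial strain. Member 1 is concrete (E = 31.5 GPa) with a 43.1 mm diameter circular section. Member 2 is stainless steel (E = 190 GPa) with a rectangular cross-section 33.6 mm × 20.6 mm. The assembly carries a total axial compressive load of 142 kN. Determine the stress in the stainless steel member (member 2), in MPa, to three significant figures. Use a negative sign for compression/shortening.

A_1 = 1459 mm².
A_2 = 692.2 mm².
Equal strain + equilibrium ⇒ each member carries load in proportion to AE: A₁E₁ = 45960000 N, A₂E₂ = 131500000 N, ΣAE = 177500000 N.
σ₂ = P·E₂/ΣAE = -142000·190000/177500000 = -152 MPa.

-152 MPa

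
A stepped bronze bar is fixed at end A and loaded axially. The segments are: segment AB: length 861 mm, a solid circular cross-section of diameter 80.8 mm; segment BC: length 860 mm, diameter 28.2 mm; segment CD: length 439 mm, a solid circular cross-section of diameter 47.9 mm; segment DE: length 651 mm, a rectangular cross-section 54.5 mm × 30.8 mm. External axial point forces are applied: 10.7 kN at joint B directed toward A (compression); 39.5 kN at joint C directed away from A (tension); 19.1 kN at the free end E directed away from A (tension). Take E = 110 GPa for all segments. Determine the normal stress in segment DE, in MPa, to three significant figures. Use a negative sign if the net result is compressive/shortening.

11.4 MPa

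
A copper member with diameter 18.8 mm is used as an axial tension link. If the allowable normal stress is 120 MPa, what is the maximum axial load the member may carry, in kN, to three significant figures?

A = 277.6 mm².
P_max = σ_allow · A = 120 · 277.6 = 33310 N = 33.31 kN.

33.3 kN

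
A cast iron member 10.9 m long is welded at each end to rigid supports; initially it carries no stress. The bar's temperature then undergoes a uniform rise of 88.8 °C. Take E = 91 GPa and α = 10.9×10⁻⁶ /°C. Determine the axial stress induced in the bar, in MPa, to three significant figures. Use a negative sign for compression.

-88.1 MPa

Free thermal expansion αLΔT = 10.9e-6 · 10900 · 88.8 = 10.55 mm.
The walls impose strain ε = −(10.55)/10900 = -9.6792e-04; σ = Eε = 91000 · -9.6792e-04 = -88.08 MPa.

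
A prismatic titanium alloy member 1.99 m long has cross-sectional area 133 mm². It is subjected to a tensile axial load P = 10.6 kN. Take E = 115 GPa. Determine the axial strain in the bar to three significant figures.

σ = N/A = 79.7 MPa; ε = σ/E = 79.7/115000 = 6.930e-04.

6.93e-04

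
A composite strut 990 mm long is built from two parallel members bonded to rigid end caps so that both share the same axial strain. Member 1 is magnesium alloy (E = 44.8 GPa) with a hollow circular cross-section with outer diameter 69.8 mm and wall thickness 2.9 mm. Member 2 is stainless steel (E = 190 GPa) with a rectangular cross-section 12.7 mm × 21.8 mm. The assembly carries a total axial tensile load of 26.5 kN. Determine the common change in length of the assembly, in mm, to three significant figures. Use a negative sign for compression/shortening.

0.328 mm

A_1 = 609.5 mm².
A_2 = 276.9 mm².
Equal strain + equilibrium ⇒ each member carries load in proportion to AE: A₁E₁ = 27310000 N, A₂E₂ = 52600000 N, ΣAE = 79910000 N.
δ = PL/ΣAE = 26500·990/79910000 = 0.3283 mm.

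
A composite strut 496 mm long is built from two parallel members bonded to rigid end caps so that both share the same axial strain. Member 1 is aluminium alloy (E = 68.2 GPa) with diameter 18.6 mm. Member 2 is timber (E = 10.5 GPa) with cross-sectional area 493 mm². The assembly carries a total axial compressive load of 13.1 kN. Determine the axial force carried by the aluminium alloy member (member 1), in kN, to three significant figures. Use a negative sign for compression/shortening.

-10.2 kN

A_1 = 271.7 mm².
Equal strain + equilibrium ⇒ each member carries load in proportion to AE: A₁E₁ = 18530000 N, A₂E₂ = 5176000 N, ΣAE = 23710000 N.
F₁ = P·A₁E₁/ΣAE = -13100·18530000/23710000 = -10240 N.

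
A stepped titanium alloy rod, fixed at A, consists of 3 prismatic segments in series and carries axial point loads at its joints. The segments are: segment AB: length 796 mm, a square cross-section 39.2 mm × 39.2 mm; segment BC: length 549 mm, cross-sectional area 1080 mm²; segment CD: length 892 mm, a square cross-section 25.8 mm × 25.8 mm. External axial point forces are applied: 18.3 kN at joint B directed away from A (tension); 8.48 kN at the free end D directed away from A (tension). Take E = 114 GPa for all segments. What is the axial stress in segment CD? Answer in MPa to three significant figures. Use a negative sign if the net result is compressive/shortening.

12.7 MPa

Internal axial forces (sectioning from the free end, tension +): N_CD = 8.48 kN, N_BC = 8.48 kN, N_AB = 26.78 kN.
A_CD = 665.6 mm².
σ_CD = N_CD/A_CD = 8480/665.6 = 12.74 MPa.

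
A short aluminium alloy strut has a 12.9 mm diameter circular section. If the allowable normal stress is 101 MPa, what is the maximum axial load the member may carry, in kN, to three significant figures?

A = 130.7 mm².
P_max = σ_allow · A = 101 · 130.7 = 13200 N = 13.2 kN.

13.2 kN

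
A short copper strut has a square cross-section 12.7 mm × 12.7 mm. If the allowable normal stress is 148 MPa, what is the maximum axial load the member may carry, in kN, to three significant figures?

A = 161.3 mm².
P_max = σ_allow · A = 148 · 161.3 = 23870 N = 23.87 kN.

23.9 kN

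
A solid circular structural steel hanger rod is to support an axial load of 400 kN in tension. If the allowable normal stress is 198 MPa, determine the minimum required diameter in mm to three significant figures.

Required area A ≥ P/σ_allow = 400000/198 = 2020 mm².
For a solid circular section, d ≥ √(4A/π) = 50.72 mm.

50.7 mm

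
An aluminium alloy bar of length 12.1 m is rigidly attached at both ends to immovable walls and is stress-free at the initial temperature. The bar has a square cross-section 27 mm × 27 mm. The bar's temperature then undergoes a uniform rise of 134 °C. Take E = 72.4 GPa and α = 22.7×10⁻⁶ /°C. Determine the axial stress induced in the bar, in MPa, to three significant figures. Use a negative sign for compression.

Free thermal expansion αLΔT = 22.7e-6 · 12100 · 134 = 36.81 mm.
The walls impose strain ε = −(36.81)/12100 = -3.0418e-03; σ = Eε = 72400 · -3.0418e-03 = -220.2 MPa.

-220 MPa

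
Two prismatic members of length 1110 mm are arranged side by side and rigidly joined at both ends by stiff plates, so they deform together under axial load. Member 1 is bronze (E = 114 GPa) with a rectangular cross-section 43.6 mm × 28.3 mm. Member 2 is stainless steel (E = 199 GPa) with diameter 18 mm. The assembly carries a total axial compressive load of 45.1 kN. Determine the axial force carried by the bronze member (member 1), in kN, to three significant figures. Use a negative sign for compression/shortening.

A_1 = 1234 mm².
A_2 = 254.5 mm².
Equal strain + equilibrium ⇒ each member carries load in proportion to AE: A₁E₁ = 140700000 N, A₂E₂ = 50640000 N, ΣAE = 191300000 N.
F₁ = P·A₁E₁/ΣAE = -45100·140700000/191300000 = -33160 N.

-33.2 kN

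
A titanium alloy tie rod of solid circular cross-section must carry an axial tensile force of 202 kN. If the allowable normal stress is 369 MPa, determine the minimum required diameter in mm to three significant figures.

26.4 mm

Required area A ≥ P/σ_allow = 202000/369 = 547.4 mm².
For a solid circular section, d ≥ √(4A/π) = 26.4 mm.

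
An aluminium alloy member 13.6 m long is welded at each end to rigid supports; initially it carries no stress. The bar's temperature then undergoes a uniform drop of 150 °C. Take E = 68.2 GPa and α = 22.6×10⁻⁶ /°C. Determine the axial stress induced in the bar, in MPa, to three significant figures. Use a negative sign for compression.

231 MPa

Free thermal expansion αLΔT = 22.6e-6 · 13600 · -150 = -46.1 mm.
The walls impose strain ε = −(-46.1)/13600 = 3.3900e-03; σ = Eε = 68200 · 3.3900e-03 = 231.2 MPa.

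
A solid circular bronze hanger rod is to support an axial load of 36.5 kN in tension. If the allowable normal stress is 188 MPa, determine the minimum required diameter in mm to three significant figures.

15.7 mm

Required area A ≥ P/σ_allow = 36500/188 = 194.1 mm².
For a solid circular section, d ≥ √(4A/π) = 15.72 mm.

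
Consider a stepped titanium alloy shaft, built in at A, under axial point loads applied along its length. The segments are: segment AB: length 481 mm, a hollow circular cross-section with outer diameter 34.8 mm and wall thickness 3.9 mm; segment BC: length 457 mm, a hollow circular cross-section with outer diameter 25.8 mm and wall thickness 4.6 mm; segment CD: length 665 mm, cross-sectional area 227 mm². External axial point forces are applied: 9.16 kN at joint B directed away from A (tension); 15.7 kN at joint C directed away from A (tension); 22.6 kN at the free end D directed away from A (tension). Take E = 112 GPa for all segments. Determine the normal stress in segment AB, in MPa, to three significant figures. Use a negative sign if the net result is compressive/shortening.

125 MPa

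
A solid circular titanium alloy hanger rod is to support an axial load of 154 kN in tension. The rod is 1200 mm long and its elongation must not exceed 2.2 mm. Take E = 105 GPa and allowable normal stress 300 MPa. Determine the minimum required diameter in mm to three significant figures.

Required area A ≥ P/σ_allow = 154000/300 = 513.3 mm².
For a solid circular section, d ≥ √(4A/π) = 25.57 mm.
Elongation limit: A ≥ PL/(Eδ_allow) = 154000·1200/(105000·2.2) = 800 mm² ⇒ d ≥ 31.92 mm.
The elongation limit governs.

31.9 mm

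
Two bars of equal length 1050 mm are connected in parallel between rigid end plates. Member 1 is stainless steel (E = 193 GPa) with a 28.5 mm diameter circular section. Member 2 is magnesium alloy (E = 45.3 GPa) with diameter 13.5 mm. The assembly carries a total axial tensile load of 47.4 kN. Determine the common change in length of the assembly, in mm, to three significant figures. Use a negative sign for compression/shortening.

A_1 = 637.9 mm².
A_2 = 143.1 mm².
Equal strain + equilibrium ⇒ each member carries load in proportion to AE: A₁E₁ = 123100000 N, A₂E₂ = 6484000 N, ΣAE = 129600000 N.
δ = PL/ΣAE = 47400·1050/129600000 = 0.384 mm.

0.384 mm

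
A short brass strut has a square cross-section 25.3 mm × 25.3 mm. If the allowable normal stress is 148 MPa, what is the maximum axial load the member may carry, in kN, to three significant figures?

94.7 kN

A = 640.1 mm².
P_max = σ_allow · A = 148 · 640.1 = 94730 N = 94.73 kN.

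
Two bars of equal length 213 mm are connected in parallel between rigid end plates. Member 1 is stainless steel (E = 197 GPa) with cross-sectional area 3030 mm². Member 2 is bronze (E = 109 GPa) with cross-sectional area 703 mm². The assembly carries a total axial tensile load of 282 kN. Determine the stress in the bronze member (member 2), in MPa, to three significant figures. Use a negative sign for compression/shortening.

Equal strain + equilibrium ⇒ each member carries load in proportion to AE: A₁E₁ = 596900000 N, A₂E₂ = 76630000 N, ΣAE = 673500000 N.
σ₂ = P·E₂/ΣAE = 282000·109000/673500000 = 45.64 MPa.

45.6 MPa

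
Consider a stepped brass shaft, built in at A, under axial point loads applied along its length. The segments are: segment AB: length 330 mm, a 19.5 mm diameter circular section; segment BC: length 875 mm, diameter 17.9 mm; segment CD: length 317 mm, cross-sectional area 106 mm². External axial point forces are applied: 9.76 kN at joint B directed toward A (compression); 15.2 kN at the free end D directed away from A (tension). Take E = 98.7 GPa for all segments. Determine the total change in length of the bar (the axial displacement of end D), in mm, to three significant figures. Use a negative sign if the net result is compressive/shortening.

1.06 mm

Internal axial forces (sectioning from the free end, tension +): N_CD = 15.2 kN, N_BC = 15.2 kN, N_AB = 5.44 kN.
A_AB = 298.6 mm².
A_BC = 251.6 mm².
δ_AB = 5440·330/(298.6·98700) = 0.0609 mm
δ_BC = 15200·875/(251.6·98700) = 0.5355 mm
δ_CD = 15200·317/(106·98700) = 0.4606 mm
δ = Σδ_i = 1.057 mm.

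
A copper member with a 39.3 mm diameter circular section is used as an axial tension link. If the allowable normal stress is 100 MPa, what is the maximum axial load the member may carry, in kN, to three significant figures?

A = 1213 mm².
P_max = σ_allow · A = 100 · 1213 = 121300 N = 121.3 kN.

121 kN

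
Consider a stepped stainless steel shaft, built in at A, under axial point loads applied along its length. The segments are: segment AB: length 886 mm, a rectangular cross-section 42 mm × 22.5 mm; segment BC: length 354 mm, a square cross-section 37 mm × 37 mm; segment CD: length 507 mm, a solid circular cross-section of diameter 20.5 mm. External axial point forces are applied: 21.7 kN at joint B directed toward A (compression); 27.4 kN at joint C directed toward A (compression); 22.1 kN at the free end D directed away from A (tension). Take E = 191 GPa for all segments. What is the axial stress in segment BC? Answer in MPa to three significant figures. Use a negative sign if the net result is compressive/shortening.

-3.87 MPa

Internal axial forces (sectioning from the free end, tension +): N_CD = 22.1 kN, N_BC = -5.3 kN, N_AB = -27 kN.
A_BC = 1369 mm².
σ_BC = N_BC/A_BC = -5300/1369 = -3.871 MPa.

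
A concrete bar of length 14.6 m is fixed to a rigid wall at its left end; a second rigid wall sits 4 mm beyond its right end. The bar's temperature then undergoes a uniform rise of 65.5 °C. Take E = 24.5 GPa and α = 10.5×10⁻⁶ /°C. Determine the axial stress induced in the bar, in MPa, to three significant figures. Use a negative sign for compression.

-10.1 MPa

Free thermal expansion αLΔT = 10.5e-6 · 14600 · 65.5 = 10.04 mm.
The walls engage after the gap closes; constrained expansion = 10.04 − 4 = 6.041 mm.
The walls impose strain ε = −(6.041)/14600 = -4.1378e-04; σ = Eε = 24500 · -4.1378e-04 = -10.14 MPa.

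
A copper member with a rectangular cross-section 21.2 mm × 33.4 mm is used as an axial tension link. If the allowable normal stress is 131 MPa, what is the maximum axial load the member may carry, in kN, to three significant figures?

92.8 kN

A = 708.1 mm².
P_max = σ_allow · A = 131 · 708.1 = 92760 N = 92.76 kN.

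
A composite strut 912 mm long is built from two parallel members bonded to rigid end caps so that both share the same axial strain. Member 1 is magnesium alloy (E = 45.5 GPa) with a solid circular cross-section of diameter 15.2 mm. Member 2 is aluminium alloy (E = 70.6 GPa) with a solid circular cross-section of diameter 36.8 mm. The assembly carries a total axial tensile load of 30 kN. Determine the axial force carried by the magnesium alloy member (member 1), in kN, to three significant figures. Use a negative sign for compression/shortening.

A_1 = 181.5 mm².
A_2 = 1064 mm².
Equal strain + equilibrium ⇒ each member carries load in proportion to AE: A₁E₁ = 8256000 N, A₂E₂ = 75090000 N, ΣAE = 83350000 N.
F₁ = P·A₁E₁/ΣAE = 30000·8256000/83350000 = 2972 N.

2.97 kN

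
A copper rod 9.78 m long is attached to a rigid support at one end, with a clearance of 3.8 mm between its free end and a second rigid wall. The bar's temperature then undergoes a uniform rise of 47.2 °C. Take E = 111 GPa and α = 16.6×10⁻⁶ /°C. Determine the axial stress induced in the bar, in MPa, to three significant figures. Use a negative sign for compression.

Free thermal expansion αLΔT = 16.6e-6 · 9780 · 47.2 = 7.663 mm.
The walls engage after the gap closes; constrained expansion = 7.663 − 3.8 = 3.863 mm.
The walls impose strain ε = −(3.863)/9780 = -3.9497e-04; σ = Eε = 111000 · -3.9497e-04 = -43.84 MPa.

-43.8 MPa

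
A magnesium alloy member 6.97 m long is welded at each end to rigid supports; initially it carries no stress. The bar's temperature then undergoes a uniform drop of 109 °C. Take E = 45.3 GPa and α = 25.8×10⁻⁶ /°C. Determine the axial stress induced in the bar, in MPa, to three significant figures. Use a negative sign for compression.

Free thermal expansion αLΔT = 25.8e-6 · 6970 · -109 = -19.6 mm.
The walls impose strain ε = −(-19.6)/6970 = 2.8122e-03; σ = Eε = 45300 · 2.8122e-03 = 127.4 MPa.

127 MPa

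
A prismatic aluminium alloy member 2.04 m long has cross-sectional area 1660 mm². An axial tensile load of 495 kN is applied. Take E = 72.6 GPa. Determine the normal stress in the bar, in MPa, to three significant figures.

298 MPa

σ = N/A = 495000/1660 = 298.2 MPa.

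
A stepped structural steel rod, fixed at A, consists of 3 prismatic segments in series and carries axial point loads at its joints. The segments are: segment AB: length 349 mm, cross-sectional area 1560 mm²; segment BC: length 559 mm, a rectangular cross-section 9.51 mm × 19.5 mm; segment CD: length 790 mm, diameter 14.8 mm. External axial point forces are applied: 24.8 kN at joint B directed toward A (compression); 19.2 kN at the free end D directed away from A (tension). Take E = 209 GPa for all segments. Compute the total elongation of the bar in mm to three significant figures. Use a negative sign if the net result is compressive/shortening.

0.693 mm

Internal axial forces (sectioning from the free end, tension +): N_CD = 19.2 kN, N_BC = 19.2 kN, N_AB = -5.6 kN.
A_BC = 185.4 mm².
A_CD = 172 mm².
δ_AB = -5600·349/(1560·209000) = -0.005994 mm
δ_BC = 19200·559/(185.4·209000) = 0.2769 mm
δ_CD = 19200·790/(172·209000) = 0.4219 mm
δ = Σδ_i = 0.6928 mm.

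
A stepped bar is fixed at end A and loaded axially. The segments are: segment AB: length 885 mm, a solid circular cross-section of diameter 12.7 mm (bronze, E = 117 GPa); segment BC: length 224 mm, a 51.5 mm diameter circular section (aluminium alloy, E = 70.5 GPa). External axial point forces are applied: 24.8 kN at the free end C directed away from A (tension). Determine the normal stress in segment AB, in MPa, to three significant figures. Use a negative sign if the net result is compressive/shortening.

Internal axial forces (sectioning from the free end, tension +): N_BC = 24.8 kN, N_AB = 24.8 kN.
A_AB = 126.7 mm².
σ_AB = N_AB/A_AB = 24800/126.7 = 195.8 MPa.

196 MPa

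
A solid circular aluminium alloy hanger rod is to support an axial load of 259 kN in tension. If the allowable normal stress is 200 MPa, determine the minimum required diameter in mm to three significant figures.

40.6 mm

Required area A ≥ P/σ_allow = 259000/200 = 1295 mm².
For a solid circular section, d ≥ √(4A/π) = 40.61 mm.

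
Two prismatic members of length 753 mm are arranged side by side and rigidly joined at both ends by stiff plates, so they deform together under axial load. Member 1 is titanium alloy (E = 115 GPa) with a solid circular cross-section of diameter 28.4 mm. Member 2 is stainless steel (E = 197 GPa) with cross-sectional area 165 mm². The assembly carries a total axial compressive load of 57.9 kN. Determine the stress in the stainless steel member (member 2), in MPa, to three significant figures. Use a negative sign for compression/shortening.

-108 MPa

A_1 = 633.5 mm².
Equal strain + equilibrium ⇒ each member carries load in proportion to AE: A₁E₁ = 72850000 N, A₂E₂ = 32500000 N, ΣAE = 105400000 N.
σ₂ = P·E₂/ΣAE = -57900·197000/105400000 = -108.3 MPa.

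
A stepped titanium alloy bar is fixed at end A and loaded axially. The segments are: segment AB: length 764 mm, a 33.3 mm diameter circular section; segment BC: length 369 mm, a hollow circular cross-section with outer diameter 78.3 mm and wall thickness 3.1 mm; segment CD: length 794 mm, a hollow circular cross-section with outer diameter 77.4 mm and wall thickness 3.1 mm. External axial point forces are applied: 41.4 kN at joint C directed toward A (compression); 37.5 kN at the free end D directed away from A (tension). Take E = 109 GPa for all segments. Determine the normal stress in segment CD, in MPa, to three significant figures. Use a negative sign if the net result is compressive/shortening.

51.8 MPa

Internal axial forces (sectioning from the free end, tension +): N_CD = 37.5 kN, N_BC = -3.9 kN, N_AB = -3.9 kN.
A_CD = 723.6 mm².
σ_CD = N_CD/A_CD = 37500/723.6 = 51.82 MPa.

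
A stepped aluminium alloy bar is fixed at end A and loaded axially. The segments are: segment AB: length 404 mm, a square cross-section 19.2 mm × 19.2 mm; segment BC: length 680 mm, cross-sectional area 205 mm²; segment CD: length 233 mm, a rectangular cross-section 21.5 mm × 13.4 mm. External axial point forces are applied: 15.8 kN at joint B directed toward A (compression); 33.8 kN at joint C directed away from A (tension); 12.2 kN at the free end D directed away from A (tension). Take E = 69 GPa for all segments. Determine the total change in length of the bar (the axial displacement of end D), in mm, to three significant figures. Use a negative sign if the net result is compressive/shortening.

2.83 mm

Internal axial forces (sectioning from the free end, tension +): N_CD = 12.2 kN, N_BC = 46 kN, N_AB = 30.2 kN.
A_AB = 368.6 mm².
A_CD = 288.1 mm².
δ_AB = 30200·404/(368.6·69000) = 0.4797 mm
δ_BC = 46000·680/(205·69000) = 2.211 mm
δ_CD = 12200·233/(288.1·69000) = 0.143 mm
δ = Σδ_i = 2.834 mm.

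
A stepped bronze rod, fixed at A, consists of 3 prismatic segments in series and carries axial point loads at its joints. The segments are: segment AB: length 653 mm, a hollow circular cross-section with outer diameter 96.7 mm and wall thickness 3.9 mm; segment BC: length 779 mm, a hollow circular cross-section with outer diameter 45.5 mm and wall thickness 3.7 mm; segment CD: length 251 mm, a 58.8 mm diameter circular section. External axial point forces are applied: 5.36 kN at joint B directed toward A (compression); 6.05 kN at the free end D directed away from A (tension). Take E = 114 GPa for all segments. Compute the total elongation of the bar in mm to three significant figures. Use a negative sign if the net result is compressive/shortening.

0.0935 mm

Internal axial forces (sectioning from the free end, tension +): N_CD = 6.05 kN, N_BC = 6.05 kN, N_AB = 0.69 kN.
A_AB = 1137 mm².
A_BC = 485.9 mm².
A_CD = 2715 mm².
δ_AB = 690·653/(1137·114000) = 0.003476 mm
δ_BC = 6050·779/(485.9·114000) = 0.08509 mm
δ_CD = 6050·251/(2715·114000) = 0.004905 mm
δ = Σδ_i = 0.09347 mm.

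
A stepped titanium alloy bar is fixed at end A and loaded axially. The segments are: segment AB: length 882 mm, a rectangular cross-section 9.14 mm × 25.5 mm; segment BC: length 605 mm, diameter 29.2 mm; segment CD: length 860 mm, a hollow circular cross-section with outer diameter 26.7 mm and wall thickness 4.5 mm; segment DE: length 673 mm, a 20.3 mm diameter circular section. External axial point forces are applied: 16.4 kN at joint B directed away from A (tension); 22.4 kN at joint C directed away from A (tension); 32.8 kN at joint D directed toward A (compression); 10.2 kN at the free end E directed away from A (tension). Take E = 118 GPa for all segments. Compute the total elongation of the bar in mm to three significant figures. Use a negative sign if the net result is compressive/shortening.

0.173 mm

Internal axial forces (sectioning from the free end, tension +): N_DE = 10.2 kN, N_CD = -22.6 kN, N_BC = -0.2 kN, N_AB = 16.2 kN.
A_AB = 233.1 mm².
A_BC = 669.7 mm².
A_CD = 313.8 mm².
A_DE = 323.7 mm².
δ_AB = 16200·882/(233.1·118000) = 0.5195 mm
δ_BC = -200·605/(669.7·118000) = -0.001531 mm
δ_CD = -22600·860/(313.8·118000) = -0.5248 mm
δ_DE = 10200·673/(323.7·118000) = 0.1797 mm
δ = Σδ_i = 0.1729 mm.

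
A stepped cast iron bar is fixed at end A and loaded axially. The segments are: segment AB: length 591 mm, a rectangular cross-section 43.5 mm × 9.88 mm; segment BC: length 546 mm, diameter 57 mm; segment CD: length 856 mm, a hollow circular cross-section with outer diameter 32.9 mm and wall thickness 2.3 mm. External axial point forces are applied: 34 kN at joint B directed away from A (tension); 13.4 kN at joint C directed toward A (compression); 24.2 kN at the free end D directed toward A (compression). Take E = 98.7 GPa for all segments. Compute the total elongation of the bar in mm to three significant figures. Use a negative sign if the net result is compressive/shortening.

Internal axial forces (sectioning from the free end, tension +): N_CD = -24.2 kN, N_BC = -37.6 kN, N_AB = -3.6 kN.
A_AB = 429.8 mm².
A_BC = 2552 mm².
A_CD = 221.1 mm².
δ_AB = -3600·591/(429.8·98700) = -0.05016 mm
δ_BC = -37600·546/(2552·98700) = -0.08151 mm
δ_CD = -24200·856/(221.1·98700) = -0.9492 mm
δ = Σδ_i = -1.081 mm.

-1.08 mm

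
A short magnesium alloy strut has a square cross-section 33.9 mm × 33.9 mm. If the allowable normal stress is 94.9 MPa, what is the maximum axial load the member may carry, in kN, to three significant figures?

A = 1149 mm².
P_max = σ_allow · A = 94.9 · 1149 = 109100 N = 109.1 kN.

109 kN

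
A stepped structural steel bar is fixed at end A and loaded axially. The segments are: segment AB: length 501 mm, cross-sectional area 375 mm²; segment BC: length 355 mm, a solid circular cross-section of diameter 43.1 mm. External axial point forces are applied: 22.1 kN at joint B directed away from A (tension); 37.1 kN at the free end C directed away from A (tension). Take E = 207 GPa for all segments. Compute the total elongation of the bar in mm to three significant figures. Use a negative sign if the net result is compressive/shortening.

0.426 mm

Internal axial forces (sectioning from the free end, tension +): N_BC = 37.1 kN, N_AB = 59.2 kN.
A_BC = 1459 mm².
δ_AB = 59200·501/(375·207000) = 0.3821 mm
δ_BC = 37100·355/(1459·207000) = 0.04361 mm
δ = Σδ_i = 0.4257 mm.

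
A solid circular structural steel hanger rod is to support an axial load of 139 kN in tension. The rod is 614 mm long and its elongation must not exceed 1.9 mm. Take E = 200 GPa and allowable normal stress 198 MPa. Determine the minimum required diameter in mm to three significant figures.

Required area A ≥ P/σ_allow = 139000/198 = 702 mm².
For a solid circular section, d ≥ √(4A/π) = 29.9 mm.
Elongation limit: A ≥ PL/(Eδ_allow) = 139000·614/(200000·1.9) = 224.6 mm² ⇒ d ≥ 16.91 mm.
The stress limit governs.

29.9 mm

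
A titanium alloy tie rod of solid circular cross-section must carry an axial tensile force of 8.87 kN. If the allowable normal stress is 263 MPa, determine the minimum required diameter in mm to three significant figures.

6.55 mm

Required area A ≥ P/σ_allow = 8870/263 = 33.73 mm².
For a solid circular section, d ≥ √(4A/π) = 6.553 mm.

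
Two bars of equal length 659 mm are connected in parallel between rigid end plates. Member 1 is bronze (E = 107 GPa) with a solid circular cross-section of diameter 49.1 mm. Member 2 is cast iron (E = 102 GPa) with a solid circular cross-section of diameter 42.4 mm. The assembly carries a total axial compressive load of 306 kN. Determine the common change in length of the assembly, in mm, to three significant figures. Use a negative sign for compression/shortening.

A_1 = 1893 mm².
A_2 = 1412 mm².
Equal strain + equilibrium ⇒ each member carries load in proportion to AE: A₁E₁ = 202600000 N, A₂E₂ = 144000000 N, ΣAE = 346600000 N.
δ = PL/ΣAE = -306000·659/346600000 = -0.5818 mm.

-0.582 mm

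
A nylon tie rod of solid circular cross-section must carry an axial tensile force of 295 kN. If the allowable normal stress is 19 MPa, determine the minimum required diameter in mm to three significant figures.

Required area A ≥ P/σ_allow = 295000/19 = 15530 mm².
For a solid circular section, d ≥ √(4A/π) = 140.6 mm.

141 mm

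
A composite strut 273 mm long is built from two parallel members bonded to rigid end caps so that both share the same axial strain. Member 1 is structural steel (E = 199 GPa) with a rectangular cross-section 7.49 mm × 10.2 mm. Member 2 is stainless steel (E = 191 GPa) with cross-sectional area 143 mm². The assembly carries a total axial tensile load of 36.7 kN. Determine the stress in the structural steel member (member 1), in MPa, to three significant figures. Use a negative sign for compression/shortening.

172 MPa

A_1 = 76.4 mm².
Equal strain + equilibrium ⇒ each member carries load in proportion to AE: A₁E₁ = 15200000 N, A₂E₂ = 27310000 N, ΣAE = 42520000 N.
σ₁ = P·E₁/ΣAE = 36700·199000/42520000 = 171.8 MPa.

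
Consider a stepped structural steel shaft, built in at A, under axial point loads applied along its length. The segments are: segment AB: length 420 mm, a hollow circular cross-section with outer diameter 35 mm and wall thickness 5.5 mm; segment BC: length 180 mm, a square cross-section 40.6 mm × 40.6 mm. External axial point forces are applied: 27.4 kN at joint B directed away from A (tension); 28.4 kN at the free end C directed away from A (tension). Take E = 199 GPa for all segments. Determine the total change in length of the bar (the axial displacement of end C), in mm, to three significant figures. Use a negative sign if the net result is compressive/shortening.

Internal axial forces (sectioning from the free end, tension +): N_BC = 28.4 kN, N_AB = 55.8 kN.
A_AB = 509.7 mm².
A_BC = 1648 mm².
δ_AB = 55800·420/(509.7·199000) = 0.231 mm
δ_BC = 28400·180/(1648·199000) = 0.01558 mm
δ = Σδ_i = 0.2466 mm.

0.247 mm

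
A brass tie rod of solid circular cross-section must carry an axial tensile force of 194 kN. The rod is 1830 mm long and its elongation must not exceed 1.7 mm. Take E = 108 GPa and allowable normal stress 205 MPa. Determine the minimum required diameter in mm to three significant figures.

Required area A ≥ P/σ_allow = 194000/205 = 946.3 mm².
For a solid circular section, d ≥ √(4A/π) = 34.71 mm.
Elongation limit: A ≥ PL/(Eδ_allow) = 194000·1830/(108000·1.7) = 1934 mm² ⇒ d ≥ 49.62 mm.
The elongation limit governs.

49.6 mm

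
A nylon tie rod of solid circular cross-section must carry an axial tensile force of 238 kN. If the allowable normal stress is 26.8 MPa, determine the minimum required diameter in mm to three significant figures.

Required area A ≥ P/σ_allow = 238000/26.8 = 8881 mm².
For a solid circular section, d ≥ √(4A/π) = 106.3 mm.

106 mm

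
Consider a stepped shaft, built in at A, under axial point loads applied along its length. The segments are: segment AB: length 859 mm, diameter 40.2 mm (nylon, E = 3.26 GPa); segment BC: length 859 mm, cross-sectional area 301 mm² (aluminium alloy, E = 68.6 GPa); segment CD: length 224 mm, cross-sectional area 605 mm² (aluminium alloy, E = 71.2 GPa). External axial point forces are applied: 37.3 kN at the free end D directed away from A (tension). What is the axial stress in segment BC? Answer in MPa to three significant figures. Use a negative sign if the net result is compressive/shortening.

124 MPa

Internal axial forces (sectioning from the free end, tension +): N_CD = 37.3 kN, N_BC = 37.3 kN, N_AB = 37.3 kN.
σ_BC = N_BC/A_BC = 37300/301 = 123.9 MPa.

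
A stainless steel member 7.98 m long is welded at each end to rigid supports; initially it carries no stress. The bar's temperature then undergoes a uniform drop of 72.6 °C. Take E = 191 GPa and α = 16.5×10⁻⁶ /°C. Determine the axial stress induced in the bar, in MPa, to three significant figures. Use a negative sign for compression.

Free thermal expansion αLΔT = 16.5e-6 · 7980 · -72.6 = -9.559 mm.
The walls impose strain ε = −(-9.559)/7980 = 1.1979e-03; σ = Eε = 191000 · 1.1979e-03 = 228.8 MPa.

229 MPa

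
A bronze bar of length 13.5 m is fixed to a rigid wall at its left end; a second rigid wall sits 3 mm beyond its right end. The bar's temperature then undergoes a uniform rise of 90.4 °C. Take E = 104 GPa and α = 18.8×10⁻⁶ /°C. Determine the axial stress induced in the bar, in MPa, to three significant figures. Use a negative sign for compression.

-154 MPa

Free thermal expansion αLΔT = 18.8e-6 · 13500 · 90.4 = 22.94 mm.
The walls engage after the gap closes; constrained expansion = 22.94 − 3 = 19.94 mm.
The walls impose strain ε = −(19.94)/13500 = -1.4773e-03; σ = Eε = 104000 · -1.4773e-03 = -153.6 MPa.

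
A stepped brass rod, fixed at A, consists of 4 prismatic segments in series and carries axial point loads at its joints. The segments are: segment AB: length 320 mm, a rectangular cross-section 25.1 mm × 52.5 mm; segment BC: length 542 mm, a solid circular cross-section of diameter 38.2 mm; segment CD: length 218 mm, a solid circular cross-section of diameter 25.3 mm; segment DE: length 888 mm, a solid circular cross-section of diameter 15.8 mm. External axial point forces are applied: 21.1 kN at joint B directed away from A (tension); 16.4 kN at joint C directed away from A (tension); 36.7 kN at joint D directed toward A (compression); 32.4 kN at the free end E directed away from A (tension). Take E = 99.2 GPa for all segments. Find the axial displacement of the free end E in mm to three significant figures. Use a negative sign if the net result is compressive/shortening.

Internal axial forces (sectioning from the free end, tension +): N_DE = 32.4 kN, N_CD = -4.3 kN, N_BC = 12.1 kN, N_AB = 33.2 kN.
A_AB = 1318 mm².
A_BC = 1146 mm².
A_CD = 502.7 mm².
A_DE = 196.1 mm².
δ_AB = 33200·320/(1318·99200) = 0.08127 mm
δ_BC = 12100·542/(1146·99200) = 0.05768 mm
δ_CD = -4300·218/(502.7·99200) = -0.0188 mm
δ_DE = 32400·888/(196.1·99200) = 1.479 mm
δ = Σδ_i = 1.599 mm.

1.60 mm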